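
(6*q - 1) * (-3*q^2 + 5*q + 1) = -18*q^3 + 33*q^2 + q - 1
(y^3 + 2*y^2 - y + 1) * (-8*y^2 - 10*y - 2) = -8*y^5 - 26*y^4 - 14*y^3 - 2*y^2 - 8*y - 2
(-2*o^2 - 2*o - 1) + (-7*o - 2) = -2*o^2 - 9*o - 3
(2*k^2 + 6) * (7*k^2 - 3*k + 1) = 14*k^4 - 6*k^3 + 44*k^2 - 18*k + 6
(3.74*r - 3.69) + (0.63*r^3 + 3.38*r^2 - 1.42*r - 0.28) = 0.63*r^3 + 3.38*r^2 + 2.32*r - 3.97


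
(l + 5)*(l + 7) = l^2 + 12*l + 35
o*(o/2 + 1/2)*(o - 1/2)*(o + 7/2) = o^4/2 + 2*o^3 + 5*o^2/8 - 7*o/8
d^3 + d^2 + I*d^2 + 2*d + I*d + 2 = (d + 1)*(d - I)*(d + 2*I)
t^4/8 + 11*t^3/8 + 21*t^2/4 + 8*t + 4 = (t/4 + 1)*(t/2 + 1/2)*(t + 2)*(t + 4)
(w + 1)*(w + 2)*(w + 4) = w^3 + 7*w^2 + 14*w + 8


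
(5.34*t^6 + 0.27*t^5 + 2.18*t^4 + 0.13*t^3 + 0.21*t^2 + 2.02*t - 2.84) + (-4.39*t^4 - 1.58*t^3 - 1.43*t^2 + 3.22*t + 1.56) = 5.34*t^6 + 0.27*t^5 - 2.21*t^4 - 1.45*t^3 - 1.22*t^2 + 5.24*t - 1.28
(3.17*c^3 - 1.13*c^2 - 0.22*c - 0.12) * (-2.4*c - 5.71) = -7.608*c^4 - 15.3887*c^3 + 6.9803*c^2 + 1.5442*c + 0.6852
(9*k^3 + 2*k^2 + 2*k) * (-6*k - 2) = -54*k^4 - 30*k^3 - 16*k^2 - 4*k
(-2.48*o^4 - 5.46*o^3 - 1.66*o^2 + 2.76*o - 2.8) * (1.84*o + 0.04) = -4.5632*o^5 - 10.1456*o^4 - 3.2728*o^3 + 5.012*o^2 - 5.0416*o - 0.112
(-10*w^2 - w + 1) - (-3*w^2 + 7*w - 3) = -7*w^2 - 8*w + 4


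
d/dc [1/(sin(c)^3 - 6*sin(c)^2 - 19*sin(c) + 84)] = (-3*sin(c)^2 + 12*sin(c) + 19)*cos(c)/(sin(c)^3 - 6*sin(c)^2 - 19*sin(c) + 84)^2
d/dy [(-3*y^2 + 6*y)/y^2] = -6/y^2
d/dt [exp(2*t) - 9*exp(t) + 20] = (2*exp(t) - 9)*exp(t)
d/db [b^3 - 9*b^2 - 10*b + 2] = 3*b^2 - 18*b - 10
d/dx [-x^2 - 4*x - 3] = -2*x - 4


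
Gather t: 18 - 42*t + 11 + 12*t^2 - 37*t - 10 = 12*t^2 - 79*t + 19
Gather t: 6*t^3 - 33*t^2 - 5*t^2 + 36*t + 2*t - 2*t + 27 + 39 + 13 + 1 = 6*t^3 - 38*t^2 + 36*t + 80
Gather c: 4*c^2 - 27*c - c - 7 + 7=4*c^2 - 28*c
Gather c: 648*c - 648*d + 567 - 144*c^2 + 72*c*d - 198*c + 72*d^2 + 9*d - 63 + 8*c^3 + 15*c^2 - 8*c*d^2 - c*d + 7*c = 8*c^3 - 129*c^2 + c*(-8*d^2 + 71*d + 457) + 72*d^2 - 639*d + 504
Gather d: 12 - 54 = -42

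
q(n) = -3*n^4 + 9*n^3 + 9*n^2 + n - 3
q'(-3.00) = 514.00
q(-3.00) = -411.00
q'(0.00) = 1.00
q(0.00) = -3.00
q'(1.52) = 48.60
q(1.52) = 34.91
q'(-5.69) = 2983.37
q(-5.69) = -4519.92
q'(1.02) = 34.72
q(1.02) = 13.69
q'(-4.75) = 1810.75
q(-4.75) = -2296.43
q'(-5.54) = 2770.33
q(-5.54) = -4088.52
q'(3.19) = -56.37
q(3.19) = 73.27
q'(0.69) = 22.33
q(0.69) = 4.25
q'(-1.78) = 122.18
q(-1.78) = -57.14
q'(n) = -12*n^3 + 27*n^2 + 18*n + 1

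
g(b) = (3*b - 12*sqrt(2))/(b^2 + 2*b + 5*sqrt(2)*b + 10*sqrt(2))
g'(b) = (3*b - 12*sqrt(2))*(-2*b - 5*sqrt(2) - 2)/(b^2 + 2*b + 5*sqrt(2)*b + 10*sqrt(2))^2 + 3/(b^2 + 2*b + 5*sqrt(2)*b + 10*sqrt(2))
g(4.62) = -0.04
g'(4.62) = 0.05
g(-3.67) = 4.93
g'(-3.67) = 0.97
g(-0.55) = -1.97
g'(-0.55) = 1.98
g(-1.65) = -11.55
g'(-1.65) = 36.72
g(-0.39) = -1.69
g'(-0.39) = 1.58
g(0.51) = -0.81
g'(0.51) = 0.59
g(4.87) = -0.03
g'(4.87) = 0.04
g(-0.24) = -1.47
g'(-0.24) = 1.30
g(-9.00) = -3.26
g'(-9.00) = -1.93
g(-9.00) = -3.26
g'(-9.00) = -1.93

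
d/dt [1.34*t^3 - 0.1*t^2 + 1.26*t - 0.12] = 4.02*t^2 - 0.2*t + 1.26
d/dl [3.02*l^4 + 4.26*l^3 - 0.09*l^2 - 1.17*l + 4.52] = 12.08*l^3 + 12.78*l^2 - 0.18*l - 1.17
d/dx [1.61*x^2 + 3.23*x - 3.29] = 3.22*x + 3.23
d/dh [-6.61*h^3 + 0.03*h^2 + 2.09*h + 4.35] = -19.83*h^2 + 0.06*h + 2.09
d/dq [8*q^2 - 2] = 16*q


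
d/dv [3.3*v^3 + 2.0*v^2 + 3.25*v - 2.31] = 9.9*v^2 + 4.0*v + 3.25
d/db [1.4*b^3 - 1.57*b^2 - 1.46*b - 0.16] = 4.2*b^2 - 3.14*b - 1.46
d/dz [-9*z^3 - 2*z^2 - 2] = z*(-27*z - 4)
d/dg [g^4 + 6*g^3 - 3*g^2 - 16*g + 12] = 4*g^3 + 18*g^2 - 6*g - 16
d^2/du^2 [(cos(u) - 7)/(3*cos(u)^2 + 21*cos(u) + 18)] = (-9*(1 - cos(2*u))^2*cos(u) + 35*(1 - cos(2*u))^2 - 2083*cos(u) + 490*cos(2*u) + 177*cos(3*u) + 2*cos(5*u) - 2394)/(12*(cos(u) + 1)^3*(cos(u) + 6)^3)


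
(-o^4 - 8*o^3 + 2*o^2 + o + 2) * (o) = -o^5 - 8*o^4 + 2*o^3 + o^2 + 2*o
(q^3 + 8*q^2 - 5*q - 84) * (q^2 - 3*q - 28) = q^5 + 5*q^4 - 57*q^3 - 293*q^2 + 392*q + 2352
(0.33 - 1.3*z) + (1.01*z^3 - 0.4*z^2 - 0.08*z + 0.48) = 1.01*z^3 - 0.4*z^2 - 1.38*z + 0.81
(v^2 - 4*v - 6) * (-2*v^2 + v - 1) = -2*v^4 + 9*v^3 + 7*v^2 - 2*v + 6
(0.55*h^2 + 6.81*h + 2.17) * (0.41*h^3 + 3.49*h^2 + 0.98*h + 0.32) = 0.2255*h^5 + 4.7116*h^4 + 25.1956*h^3 + 14.4231*h^2 + 4.3058*h + 0.6944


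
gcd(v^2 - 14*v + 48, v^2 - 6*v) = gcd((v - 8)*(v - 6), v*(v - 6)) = v - 6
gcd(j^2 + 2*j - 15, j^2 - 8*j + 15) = j - 3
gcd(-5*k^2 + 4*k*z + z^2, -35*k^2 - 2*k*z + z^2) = 5*k + z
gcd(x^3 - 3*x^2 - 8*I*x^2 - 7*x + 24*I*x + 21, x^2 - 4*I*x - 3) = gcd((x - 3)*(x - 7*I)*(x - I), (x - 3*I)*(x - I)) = x - I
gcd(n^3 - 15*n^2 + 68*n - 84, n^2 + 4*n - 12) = n - 2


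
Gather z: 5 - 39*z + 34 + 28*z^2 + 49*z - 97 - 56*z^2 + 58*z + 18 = -28*z^2 + 68*z - 40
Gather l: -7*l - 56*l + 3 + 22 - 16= 9 - 63*l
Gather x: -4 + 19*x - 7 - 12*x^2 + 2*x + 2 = -12*x^2 + 21*x - 9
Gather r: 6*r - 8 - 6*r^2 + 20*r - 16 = -6*r^2 + 26*r - 24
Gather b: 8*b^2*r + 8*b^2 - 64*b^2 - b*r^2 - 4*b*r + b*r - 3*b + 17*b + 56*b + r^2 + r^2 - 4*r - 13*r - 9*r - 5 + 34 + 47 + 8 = b^2*(8*r - 56) + b*(-r^2 - 3*r + 70) + 2*r^2 - 26*r + 84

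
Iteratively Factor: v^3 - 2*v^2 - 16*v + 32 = (v - 4)*(v^2 + 2*v - 8) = (v - 4)*(v - 2)*(v + 4)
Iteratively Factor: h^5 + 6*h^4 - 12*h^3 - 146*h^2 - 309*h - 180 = (h + 1)*(h^4 + 5*h^3 - 17*h^2 - 129*h - 180) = (h + 1)*(h + 3)*(h^3 + 2*h^2 - 23*h - 60) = (h + 1)*(h + 3)*(h + 4)*(h^2 - 2*h - 15) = (h + 1)*(h + 3)^2*(h + 4)*(h - 5)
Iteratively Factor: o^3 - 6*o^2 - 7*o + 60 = (o + 3)*(o^2 - 9*o + 20) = (o - 4)*(o + 3)*(o - 5)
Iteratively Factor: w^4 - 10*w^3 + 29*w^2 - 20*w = (w - 1)*(w^3 - 9*w^2 + 20*w) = (w - 5)*(w - 1)*(w^2 - 4*w) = (w - 5)*(w - 4)*(w - 1)*(w)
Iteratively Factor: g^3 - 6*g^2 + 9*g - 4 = (g - 4)*(g^2 - 2*g + 1) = (g - 4)*(g - 1)*(g - 1)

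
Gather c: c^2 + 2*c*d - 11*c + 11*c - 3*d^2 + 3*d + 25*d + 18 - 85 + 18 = c^2 + 2*c*d - 3*d^2 + 28*d - 49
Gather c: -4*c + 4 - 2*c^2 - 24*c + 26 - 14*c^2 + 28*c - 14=16 - 16*c^2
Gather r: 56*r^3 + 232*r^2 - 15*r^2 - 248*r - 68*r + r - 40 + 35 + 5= 56*r^3 + 217*r^2 - 315*r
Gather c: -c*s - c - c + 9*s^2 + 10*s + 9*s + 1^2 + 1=c*(-s - 2) + 9*s^2 + 19*s + 2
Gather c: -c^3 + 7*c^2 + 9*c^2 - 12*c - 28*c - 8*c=-c^3 + 16*c^2 - 48*c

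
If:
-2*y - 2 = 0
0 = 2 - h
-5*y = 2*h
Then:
No Solution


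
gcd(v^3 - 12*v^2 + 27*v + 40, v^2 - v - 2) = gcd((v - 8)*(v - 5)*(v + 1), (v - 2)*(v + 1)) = v + 1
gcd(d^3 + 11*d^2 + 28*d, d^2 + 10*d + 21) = d + 7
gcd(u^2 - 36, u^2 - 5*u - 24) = 1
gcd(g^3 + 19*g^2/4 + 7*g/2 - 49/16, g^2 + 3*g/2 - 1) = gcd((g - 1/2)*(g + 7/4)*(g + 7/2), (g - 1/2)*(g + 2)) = g - 1/2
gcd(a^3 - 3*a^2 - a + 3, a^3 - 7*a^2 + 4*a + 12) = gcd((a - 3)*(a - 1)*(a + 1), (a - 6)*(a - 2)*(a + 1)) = a + 1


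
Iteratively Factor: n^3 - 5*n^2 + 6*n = (n - 3)*(n^2 - 2*n) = n*(n - 3)*(n - 2)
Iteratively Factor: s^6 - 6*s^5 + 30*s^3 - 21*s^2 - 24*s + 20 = (s + 1)*(s^5 - 7*s^4 + 7*s^3 + 23*s^2 - 44*s + 20) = (s - 1)*(s + 1)*(s^4 - 6*s^3 + s^2 + 24*s - 20) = (s - 1)^2*(s + 1)*(s^3 - 5*s^2 - 4*s + 20) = (s - 5)*(s - 1)^2*(s + 1)*(s^2 - 4) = (s - 5)*(s - 1)^2*(s + 1)*(s + 2)*(s - 2)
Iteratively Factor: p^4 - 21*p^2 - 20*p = (p + 4)*(p^3 - 4*p^2 - 5*p) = (p + 1)*(p + 4)*(p^2 - 5*p) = p*(p + 1)*(p + 4)*(p - 5)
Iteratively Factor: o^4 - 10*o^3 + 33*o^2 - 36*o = (o)*(o^3 - 10*o^2 + 33*o - 36) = o*(o - 4)*(o^2 - 6*o + 9) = o*(o - 4)*(o - 3)*(o - 3)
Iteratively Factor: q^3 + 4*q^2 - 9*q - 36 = (q + 3)*(q^2 + q - 12) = (q + 3)*(q + 4)*(q - 3)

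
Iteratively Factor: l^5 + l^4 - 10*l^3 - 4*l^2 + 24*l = (l)*(l^4 + l^3 - 10*l^2 - 4*l + 24) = l*(l - 2)*(l^3 + 3*l^2 - 4*l - 12) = l*(l - 2)*(l + 2)*(l^2 + l - 6) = l*(l - 2)^2*(l + 2)*(l + 3)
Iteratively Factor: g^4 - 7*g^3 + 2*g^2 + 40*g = (g - 5)*(g^3 - 2*g^2 - 8*g) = (g - 5)*(g - 4)*(g^2 + 2*g) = (g - 5)*(g - 4)*(g + 2)*(g)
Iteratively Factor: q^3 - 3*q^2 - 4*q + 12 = (q - 3)*(q^2 - 4) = (q - 3)*(q + 2)*(q - 2)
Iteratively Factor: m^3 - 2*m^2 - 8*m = (m)*(m^2 - 2*m - 8) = m*(m - 4)*(m + 2)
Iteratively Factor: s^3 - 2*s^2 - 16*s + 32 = (s + 4)*(s^2 - 6*s + 8) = (s - 2)*(s + 4)*(s - 4)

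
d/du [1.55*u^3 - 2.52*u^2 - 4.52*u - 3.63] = 4.65*u^2 - 5.04*u - 4.52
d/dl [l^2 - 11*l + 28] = 2*l - 11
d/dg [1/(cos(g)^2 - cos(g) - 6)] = (2*cos(g) - 1)*sin(g)/(sin(g)^2 + cos(g) + 5)^2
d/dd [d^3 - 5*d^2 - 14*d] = 3*d^2 - 10*d - 14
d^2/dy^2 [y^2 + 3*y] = 2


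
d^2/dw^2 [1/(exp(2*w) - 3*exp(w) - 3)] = ((3 - 4*exp(w))*(-exp(2*w) + 3*exp(w) + 3) - 2*(2*exp(w) - 3)^2*exp(w))*exp(w)/(-exp(2*w) + 3*exp(w) + 3)^3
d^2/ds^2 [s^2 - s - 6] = 2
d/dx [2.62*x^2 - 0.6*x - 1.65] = 5.24*x - 0.6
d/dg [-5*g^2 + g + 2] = 1 - 10*g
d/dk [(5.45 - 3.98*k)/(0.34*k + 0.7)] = (-1.57726*k - 3.2473)/(0.34*k + 0.7)^3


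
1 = 1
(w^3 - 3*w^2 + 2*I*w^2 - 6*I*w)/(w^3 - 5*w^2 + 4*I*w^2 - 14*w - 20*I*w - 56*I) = w*(w^2 + w*(-3 + 2*I) - 6*I)/(w^3 + w^2*(-5 + 4*I) - 2*w*(7 + 10*I) - 56*I)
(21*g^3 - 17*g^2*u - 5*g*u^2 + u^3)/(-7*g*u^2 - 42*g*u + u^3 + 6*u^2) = (-3*g^2 + 2*g*u + u^2)/(u*(u + 6))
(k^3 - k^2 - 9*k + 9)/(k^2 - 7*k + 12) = (k^2 + 2*k - 3)/(k - 4)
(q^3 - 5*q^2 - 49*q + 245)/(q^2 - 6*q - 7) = (q^2 + 2*q - 35)/(q + 1)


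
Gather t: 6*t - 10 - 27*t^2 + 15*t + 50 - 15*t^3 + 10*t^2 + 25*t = -15*t^3 - 17*t^2 + 46*t + 40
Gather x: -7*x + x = -6*x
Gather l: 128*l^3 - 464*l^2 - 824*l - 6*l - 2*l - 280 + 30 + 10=128*l^3 - 464*l^2 - 832*l - 240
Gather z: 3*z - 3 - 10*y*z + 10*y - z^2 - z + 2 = 10*y - z^2 + z*(2 - 10*y) - 1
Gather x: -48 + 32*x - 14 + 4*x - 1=36*x - 63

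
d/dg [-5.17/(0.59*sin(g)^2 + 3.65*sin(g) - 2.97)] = (6.1006*sin(g) + 18.8705)*cos(g)/(0.59*sin(g)^2 + 3.65*sin(g) - 2.97)^2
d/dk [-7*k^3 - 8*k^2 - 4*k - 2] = -21*k^2 - 16*k - 4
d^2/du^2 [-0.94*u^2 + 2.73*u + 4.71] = -1.88000000000000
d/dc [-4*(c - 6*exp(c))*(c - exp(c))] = 28*c*exp(c) - 8*c - 48*exp(2*c) + 28*exp(c)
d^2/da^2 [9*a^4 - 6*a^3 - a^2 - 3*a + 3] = 108*a^2 - 36*a - 2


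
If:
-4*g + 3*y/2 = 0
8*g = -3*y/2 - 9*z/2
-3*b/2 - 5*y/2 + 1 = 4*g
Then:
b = 8*z/3 + 2/3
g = -3*z/8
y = -z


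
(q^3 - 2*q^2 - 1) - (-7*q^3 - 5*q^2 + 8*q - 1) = 8*q^3 + 3*q^2 - 8*q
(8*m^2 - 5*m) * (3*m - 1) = 24*m^3 - 23*m^2 + 5*m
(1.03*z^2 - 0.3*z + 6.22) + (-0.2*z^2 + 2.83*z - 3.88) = 0.83*z^2 + 2.53*z + 2.34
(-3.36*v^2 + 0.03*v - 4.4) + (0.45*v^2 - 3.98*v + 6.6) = -2.91*v^2 - 3.95*v + 2.2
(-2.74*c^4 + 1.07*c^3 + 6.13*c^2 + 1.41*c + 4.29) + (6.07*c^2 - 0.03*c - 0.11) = -2.74*c^4 + 1.07*c^3 + 12.2*c^2 + 1.38*c + 4.18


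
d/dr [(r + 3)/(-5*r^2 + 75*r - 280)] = (-r^2 + 15*r + (r + 3)*(2*r - 15) - 56)/(5*(r^2 - 15*r + 56)^2)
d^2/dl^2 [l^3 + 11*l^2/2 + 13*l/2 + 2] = 6*l + 11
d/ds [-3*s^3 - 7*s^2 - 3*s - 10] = -9*s^2 - 14*s - 3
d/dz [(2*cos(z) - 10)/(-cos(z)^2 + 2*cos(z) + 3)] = 2*(sin(z)^2 + 10*cos(z) - 14)*sin(z)/(sin(z)^2 + 2*cos(z) + 2)^2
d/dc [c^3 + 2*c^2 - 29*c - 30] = 3*c^2 + 4*c - 29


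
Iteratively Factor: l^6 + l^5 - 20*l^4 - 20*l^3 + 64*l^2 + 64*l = (l - 2)*(l^5 + 3*l^4 - 14*l^3 - 48*l^2 - 32*l) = (l - 4)*(l - 2)*(l^4 + 7*l^3 + 14*l^2 + 8*l) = (l - 4)*(l - 2)*(l + 4)*(l^3 + 3*l^2 + 2*l) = (l - 4)*(l - 2)*(l + 2)*(l + 4)*(l^2 + l) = l*(l - 4)*(l - 2)*(l + 2)*(l + 4)*(l + 1)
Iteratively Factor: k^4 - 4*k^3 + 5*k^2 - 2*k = (k - 2)*(k^3 - 2*k^2 + k) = k*(k - 2)*(k^2 - 2*k + 1) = k*(k - 2)*(k - 1)*(k - 1)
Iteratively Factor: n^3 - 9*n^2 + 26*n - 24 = (n - 4)*(n^2 - 5*n + 6) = (n - 4)*(n - 2)*(n - 3)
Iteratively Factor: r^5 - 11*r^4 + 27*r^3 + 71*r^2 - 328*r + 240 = (r - 4)*(r^4 - 7*r^3 - r^2 + 67*r - 60) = (r - 5)*(r - 4)*(r^3 - 2*r^2 - 11*r + 12) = (r - 5)*(r - 4)*(r - 1)*(r^2 - r - 12) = (r - 5)*(r - 4)*(r - 1)*(r + 3)*(r - 4)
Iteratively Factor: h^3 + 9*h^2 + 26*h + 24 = (h + 2)*(h^2 + 7*h + 12) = (h + 2)*(h + 3)*(h + 4)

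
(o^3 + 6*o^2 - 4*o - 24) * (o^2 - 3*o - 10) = o^5 + 3*o^4 - 32*o^3 - 72*o^2 + 112*o + 240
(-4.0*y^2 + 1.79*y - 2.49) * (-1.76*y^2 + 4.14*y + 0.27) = 7.04*y^4 - 19.7104*y^3 + 10.713*y^2 - 9.8253*y - 0.6723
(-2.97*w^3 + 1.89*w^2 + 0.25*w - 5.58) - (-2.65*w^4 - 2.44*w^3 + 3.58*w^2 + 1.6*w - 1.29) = 2.65*w^4 - 0.53*w^3 - 1.69*w^2 - 1.35*w - 4.29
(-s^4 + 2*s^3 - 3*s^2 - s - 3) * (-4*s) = 4*s^5 - 8*s^4 + 12*s^3 + 4*s^2 + 12*s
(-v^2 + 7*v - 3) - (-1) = -v^2 + 7*v - 2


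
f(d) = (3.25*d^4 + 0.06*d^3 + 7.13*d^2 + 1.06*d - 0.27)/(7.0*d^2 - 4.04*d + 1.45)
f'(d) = (4.04 - 14.0*d)*(3.25*d^4 + 0.06*d^3 + 7.13*d^2 + 1.06*d - 0.27)/(7.0*d^2 - 4.04*d + 1.45)^2 + (13.0*d^3 + 0.18*d^2 + 14.26*d + 1.06)/(7.0*d^2 - 4.04*d + 1.45) = (45.5*d^5 - 38.97*d^4 + 18.3652*d^3 - 35.9642*d^2 + 24.457*d + 0.4462)/(49.0*d^4 - 56.56*d^3 + 36.6216*d^2 - 11.716*d + 2.1025)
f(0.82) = 2.42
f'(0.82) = 0.70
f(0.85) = 2.45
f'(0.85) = 0.67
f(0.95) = 2.51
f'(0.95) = 0.68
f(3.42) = 7.68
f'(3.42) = 3.39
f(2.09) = 4.06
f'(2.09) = 2.04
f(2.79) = 5.74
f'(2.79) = 2.77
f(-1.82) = 1.77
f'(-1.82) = -1.57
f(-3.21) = 4.77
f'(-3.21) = -2.76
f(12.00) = 71.32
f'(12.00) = 11.41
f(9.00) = 41.26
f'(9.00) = 8.62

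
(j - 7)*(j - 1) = j^2 - 8*j + 7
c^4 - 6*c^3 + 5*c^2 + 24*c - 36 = (c - 3)^2*(c - 2)*(c + 2)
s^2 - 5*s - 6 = (s - 6)*(s + 1)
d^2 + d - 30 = (d - 5)*(d + 6)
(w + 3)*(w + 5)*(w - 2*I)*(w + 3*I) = w^4 + 8*w^3 + I*w^3 + 21*w^2 + 8*I*w^2 + 48*w + 15*I*w + 90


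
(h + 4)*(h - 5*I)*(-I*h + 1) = -I*h^3 - 4*h^2 - 4*I*h^2 - 16*h - 5*I*h - 20*I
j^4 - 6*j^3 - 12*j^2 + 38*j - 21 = (j - 7)*(j - 1)^2*(j + 3)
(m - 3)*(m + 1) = m^2 - 2*m - 3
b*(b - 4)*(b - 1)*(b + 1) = b^4 - 4*b^3 - b^2 + 4*b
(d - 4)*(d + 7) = d^2 + 3*d - 28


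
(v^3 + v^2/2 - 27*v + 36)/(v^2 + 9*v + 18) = (v^2 - 11*v/2 + 6)/(v + 3)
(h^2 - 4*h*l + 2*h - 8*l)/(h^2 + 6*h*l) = (h^2 - 4*h*l + 2*h - 8*l)/(h*(h + 6*l))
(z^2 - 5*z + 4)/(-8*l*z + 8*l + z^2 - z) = (z - 4)/(-8*l + z)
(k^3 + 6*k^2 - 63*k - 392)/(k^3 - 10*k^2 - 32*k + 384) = (k^2 + 14*k + 49)/(k^2 - 2*k - 48)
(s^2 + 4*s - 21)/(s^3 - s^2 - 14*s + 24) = (s + 7)/(s^2 + 2*s - 8)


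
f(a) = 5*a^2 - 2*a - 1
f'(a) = 10*a - 2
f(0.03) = -1.06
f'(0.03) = -1.70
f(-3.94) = 84.50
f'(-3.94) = -41.40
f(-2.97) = 49.04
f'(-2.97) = -31.70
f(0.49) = -0.78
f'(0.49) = 2.90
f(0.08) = -1.13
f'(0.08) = -1.20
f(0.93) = 1.46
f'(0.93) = 7.30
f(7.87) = 292.94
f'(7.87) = 76.70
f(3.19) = 43.50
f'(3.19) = 29.90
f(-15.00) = 1154.00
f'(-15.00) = -152.00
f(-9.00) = 422.00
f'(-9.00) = -92.00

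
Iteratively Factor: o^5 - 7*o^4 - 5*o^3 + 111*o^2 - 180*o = (o - 3)*(o^4 - 4*o^3 - 17*o^2 + 60*o) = (o - 5)*(o - 3)*(o^3 + o^2 - 12*o) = (o - 5)*(o - 3)^2*(o^2 + 4*o) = o*(o - 5)*(o - 3)^2*(o + 4)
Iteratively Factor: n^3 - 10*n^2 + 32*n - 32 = (n - 4)*(n^2 - 6*n + 8) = (n - 4)^2*(n - 2)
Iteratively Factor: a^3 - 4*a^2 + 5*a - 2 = (a - 2)*(a^2 - 2*a + 1) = (a - 2)*(a - 1)*(a - 1)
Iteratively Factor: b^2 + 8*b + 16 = (b + 4)*(b + 4)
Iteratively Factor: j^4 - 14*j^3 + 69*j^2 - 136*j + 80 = (j - 4)*(j^3 - 10*j^2 + 29*j - 20) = (j - 5)*(j - 4)*(j^2 - 5*j + 4) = (j - 5)*(j - 4)^2*(j - 1)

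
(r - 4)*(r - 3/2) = r^2 - 11*r/2 + 6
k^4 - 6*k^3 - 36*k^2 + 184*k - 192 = (k - 8)*(k - 2)^2*(k + 6)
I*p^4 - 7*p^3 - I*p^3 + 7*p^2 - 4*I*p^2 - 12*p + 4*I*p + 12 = (p - I)*(p + 2*I)*(p + 6*I)*(I*p - I)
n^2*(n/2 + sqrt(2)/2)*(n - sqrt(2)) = n^4/2 - n^2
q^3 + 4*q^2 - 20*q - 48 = (q - 4)*(q + 2)*(q + 6)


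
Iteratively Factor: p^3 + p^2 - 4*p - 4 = (p + 1)*(p^2 - 4) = (p - 2)*(p + 1)*(p + 2)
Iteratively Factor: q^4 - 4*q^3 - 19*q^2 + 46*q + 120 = (q + 3)*(q^3 - 7*q^2 + 2*q + 40) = (q + 2)*(q + 3)*(q^2 - 9*q + 20) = (q - 5)*(q + 2)*(q + 3)*(q - 4)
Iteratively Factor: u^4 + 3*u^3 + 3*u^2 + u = (u + 1)*(u^3 + 2*u^2 + u) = u*(u + 1)*(u^2 + 2*u + 1) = u*(u + 1)^2*(u + 1)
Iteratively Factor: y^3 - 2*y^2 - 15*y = (y + 3)*(y^2 - 5*y) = y*(y + 3)*(y - 5)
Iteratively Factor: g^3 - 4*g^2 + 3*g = (g)*(g^2 - 4*g + 3) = g*(g - 1)*(g - 3)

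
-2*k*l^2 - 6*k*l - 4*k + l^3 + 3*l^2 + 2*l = (-2*k + l)*(l + 1)*(l + 2)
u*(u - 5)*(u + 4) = u^3 - u^2 - 20*u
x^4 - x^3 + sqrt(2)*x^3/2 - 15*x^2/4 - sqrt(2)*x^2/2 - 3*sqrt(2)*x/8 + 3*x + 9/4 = (x - 3/2)*(x + 1/2)*(x - sqrt(2))*(x + 3*sqrt(2)/2)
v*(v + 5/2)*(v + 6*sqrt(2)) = v^3 + 5*v^2/2 + 6*sqrt(2)*v^2 + 15*sqrt(2)*v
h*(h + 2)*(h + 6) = h^3 + 8*h^2 + 12*h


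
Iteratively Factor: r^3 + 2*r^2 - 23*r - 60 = (r + 3)*(r^2 - r - 20) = (r - 5)*(r + 3)*(r + 4)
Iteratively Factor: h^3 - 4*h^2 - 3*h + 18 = (h - 3)*(h^2 - h - 6) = (h - 3)*(h + 2)*(h - 3)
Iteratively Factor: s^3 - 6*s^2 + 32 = (s + 2)*(s^2 - 8*s + 16) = (s - 4)*(s + 2)*(s - 4)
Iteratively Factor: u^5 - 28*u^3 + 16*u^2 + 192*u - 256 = (u - 4)*(u^4 + 4*u^3 - 12*u^2 - 32*u + 64) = (u - 4)*(u + 4)*(u^3 - 12*u + 16) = (u - 4)*(u - 2)*(u + 4)*(u^2 + 2*u - 8) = (u - 4)*(u - 2)^2*(u + 4)*(u + 4)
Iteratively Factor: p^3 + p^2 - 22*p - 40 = (p - 5)*(p^2 + 6*p + 8) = (p - 5)*(p + 2)*(p + 4)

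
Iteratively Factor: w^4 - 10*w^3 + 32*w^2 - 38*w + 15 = (w - 1)*(w^3 - 9*w^2 + 23*w - 15) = (w - 1)^2*(w^2 - 8*w + 15) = (w - 3)*(w - 1)^2*(w - 5)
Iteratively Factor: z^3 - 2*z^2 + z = (z)*(z^2 - 2*z + 1) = z*(z - 1)*(z - 1)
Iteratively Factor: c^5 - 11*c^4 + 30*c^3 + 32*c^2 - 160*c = (c)*(c^4 - 11*c^3 + 30*c^2 + 32*c - 160) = c*(c - 4)*(c^3 - 7*c^2 + 2*c + 40) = c*(c - 4)*(c + 2)*(c^2 - 9*c + 20) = c*(c - 5)*(c - 4)*(c + 2)*(c - 4)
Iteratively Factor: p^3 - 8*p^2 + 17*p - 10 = (p - 2)*(p^2 - 6*p + 5) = (p - 5)*(p - 2)*(p - 1)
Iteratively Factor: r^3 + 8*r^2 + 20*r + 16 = (r + 4)*(r^2 + 4*r + 4) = (r + 2)*(r + 4)*(r + 2)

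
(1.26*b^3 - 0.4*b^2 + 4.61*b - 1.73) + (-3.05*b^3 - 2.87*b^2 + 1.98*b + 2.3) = -1.79*b^3 - 3.27*b^2 + 6.59*b + 0.57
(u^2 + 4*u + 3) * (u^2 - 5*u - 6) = u^4 - u^3 - 23*u^2 - 39*u - 18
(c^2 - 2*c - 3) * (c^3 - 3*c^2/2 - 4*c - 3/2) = c^5 - 7*c^4/2 - 4*c^3 + 11*c^2 + 15*c + 9/2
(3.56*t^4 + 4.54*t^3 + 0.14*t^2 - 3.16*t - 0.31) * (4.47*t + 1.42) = 15.9132*t^5 + 25.349*t^4 + 7.0726*t^3 - 13.9264*t^2 - 5.8729*t - 0.4402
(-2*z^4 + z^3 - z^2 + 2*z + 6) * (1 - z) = 2*z^5 - 3*z^4 + 2*z^3 - 3*z^2 - 4*z + 6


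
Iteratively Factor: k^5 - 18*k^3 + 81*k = (k)*(k^4 - 18*k^2 + 81) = k*(k - 3)*(k^3 + 3*k^2 - 9*k - 27) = k*(k - 3)*(k + 3)*(k^2 - 9) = k*(k - 3)^2*(k + 3)*(k + 3)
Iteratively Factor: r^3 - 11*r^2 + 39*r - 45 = (r - 3)*(r^2 - 8*r + 15) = (r - 5)*(r - 3)*(r - 3)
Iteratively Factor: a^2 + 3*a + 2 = (a + 2)*(a + 1)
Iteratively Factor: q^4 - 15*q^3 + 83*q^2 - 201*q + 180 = (q - 5)*(q^3 - 10*q^2 + 33*q - 36) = (q - 5)*(q - 3)*(q^2 - 7*q + 12) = (q - 5)*(q - 3)^2*(q - 4)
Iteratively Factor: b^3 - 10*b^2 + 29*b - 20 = (b - 5)*(b^2 - 5*b + 4) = (b - 5)*(b - 4)*(b - 1)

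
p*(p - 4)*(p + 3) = p^3 - p^2 - 12*p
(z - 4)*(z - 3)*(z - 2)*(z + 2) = z^4 - 7*z^3 + 8*z^2 + 28*z - 48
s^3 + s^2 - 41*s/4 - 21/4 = (s - 3)*(s + 1/2)*(s + 7/2)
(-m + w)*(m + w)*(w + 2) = -m^2*w - 2*m^2 + w^3 + 2*w^2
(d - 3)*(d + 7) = d^2 + 4*d - 21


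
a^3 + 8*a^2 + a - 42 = (a - 2)*(a + 3)*(a + 7)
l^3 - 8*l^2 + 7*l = l*(l - 7)*(l - 1)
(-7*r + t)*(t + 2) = -7*r*t - 14*r + t^2 + 2*t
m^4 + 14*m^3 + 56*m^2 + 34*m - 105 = (m - 1)*(m + 3)*(m + 5)*(m + 7)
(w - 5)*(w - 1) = w^2 - 6*w + 5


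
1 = 1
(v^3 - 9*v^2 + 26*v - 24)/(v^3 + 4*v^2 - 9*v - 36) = (v^2 - 6*v + 8)/(v^2 + 7*v + 12)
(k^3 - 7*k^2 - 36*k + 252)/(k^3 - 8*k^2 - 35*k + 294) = (k - 6)/(k - 7)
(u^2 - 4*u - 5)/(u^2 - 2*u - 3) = (u - 5)/(u - 3)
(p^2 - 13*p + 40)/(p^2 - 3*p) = (p^2 - 13*p + 40)/(p*(p - 3))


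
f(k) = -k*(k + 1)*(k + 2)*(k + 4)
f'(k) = -k*(k + 1)*(k + 2) - k*(k + 1)*(k + 4) - k*(k + 2)*(k + 4) - (k + 1)*(k + 2)*(k + 4) = -4*k^3 - 21*k^2 - 28*k - 8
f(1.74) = -102.35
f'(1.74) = -141.37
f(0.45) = -7.11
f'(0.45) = -25.22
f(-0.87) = 0.40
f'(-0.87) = 3.10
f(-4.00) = 0.00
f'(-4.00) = 24.00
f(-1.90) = -0.36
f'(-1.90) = -3.17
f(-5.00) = -60.00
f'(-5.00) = 107.00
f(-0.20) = 1.09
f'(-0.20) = -3.21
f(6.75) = -4920.64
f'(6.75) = -2384.00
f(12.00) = -34944.00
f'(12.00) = -10280.00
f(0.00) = 0.00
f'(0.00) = -8.00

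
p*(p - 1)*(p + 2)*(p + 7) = p^4 + 8*p^3 + 5*p^2 - 14*p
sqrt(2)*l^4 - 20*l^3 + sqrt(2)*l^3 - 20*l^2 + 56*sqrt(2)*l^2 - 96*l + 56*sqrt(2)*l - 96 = (l - 6*sqrt(2))*(l - 2*sqrt(2))^2*(sqrt(2)*l + sqrt(2))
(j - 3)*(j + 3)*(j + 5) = j^3 + 5*j^2 - 9*j - 45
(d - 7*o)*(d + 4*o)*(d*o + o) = d^3*o - 3*d^2*o^2 + d^2*o - 28*d*o^3 - 3*d*o^2 - 28*o^3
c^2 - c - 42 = (c - 7)*(c + 6)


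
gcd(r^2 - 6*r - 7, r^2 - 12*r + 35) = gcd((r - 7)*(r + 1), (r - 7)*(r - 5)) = r - 7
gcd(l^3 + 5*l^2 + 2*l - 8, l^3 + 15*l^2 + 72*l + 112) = l + 4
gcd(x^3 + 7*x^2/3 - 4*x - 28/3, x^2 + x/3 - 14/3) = x^2 + x/3 - 14/3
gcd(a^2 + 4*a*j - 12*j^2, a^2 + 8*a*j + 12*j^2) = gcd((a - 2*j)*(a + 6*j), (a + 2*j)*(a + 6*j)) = a + 6*j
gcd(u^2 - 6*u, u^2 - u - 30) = u - 6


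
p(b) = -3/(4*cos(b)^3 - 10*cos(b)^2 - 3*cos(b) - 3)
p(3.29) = 0.22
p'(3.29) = 0.07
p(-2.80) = 0.24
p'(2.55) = -0.39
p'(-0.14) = -0.03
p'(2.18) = -1.08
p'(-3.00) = 0.06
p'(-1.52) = -1.18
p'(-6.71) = -0.12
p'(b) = -3*(12*sin(b)*cos(b)^2 - 20*sin(b)*cos(b) - 3*sin(b))/(4*cos(b)^3 - 10*cos(b)^2 - 3*cos(b) - 3)^2 = 3*(10*sin(2*b) - 3*sin(3*b))/(-5*cos(2*b) + cos(3*b) - 8)^2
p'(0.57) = 0.18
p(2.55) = 0.31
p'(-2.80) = 0.17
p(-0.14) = 0.25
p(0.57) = 0.29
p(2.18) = 0.57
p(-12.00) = 0.29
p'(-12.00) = 0.17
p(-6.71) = 0.27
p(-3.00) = 0.22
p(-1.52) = 0.94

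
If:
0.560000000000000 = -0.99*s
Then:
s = -0.57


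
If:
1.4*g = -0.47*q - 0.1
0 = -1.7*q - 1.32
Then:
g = 0.19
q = -0.78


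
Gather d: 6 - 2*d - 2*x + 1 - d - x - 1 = -3*d - 3*x + 6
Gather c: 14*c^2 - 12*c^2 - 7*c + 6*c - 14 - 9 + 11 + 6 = 2*c^2 - c - 6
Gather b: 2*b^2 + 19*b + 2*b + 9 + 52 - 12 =2*b^2 + 21*b + 49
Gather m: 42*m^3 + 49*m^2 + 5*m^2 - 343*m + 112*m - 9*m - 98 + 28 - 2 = 42*m^3 + 54*m^2 - 240*m - 72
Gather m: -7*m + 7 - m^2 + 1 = -m^2 - 7*m + 8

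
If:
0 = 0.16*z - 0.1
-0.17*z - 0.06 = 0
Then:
No Solution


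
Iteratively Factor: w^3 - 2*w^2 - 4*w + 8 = (w - 2)*(w^2 - 4) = (w - 2)^2*(w + 2)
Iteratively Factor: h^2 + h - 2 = (h + 2)*(h - 1)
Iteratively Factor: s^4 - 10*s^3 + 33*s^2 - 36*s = (s - 3)*(s^3 - 7*s^2 + 12*s) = (s - 4)*(s - 3)*(s^2 - 3*s) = (s - 4)*(s - 3)^2*(s)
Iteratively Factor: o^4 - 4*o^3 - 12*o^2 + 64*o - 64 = (o + 4)*(o^3 - 8*o^2 + 20*o - 16) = (o - 2)*(o + 4)*(o^2 - 6*o + 8) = (o - 2)^2*(o + 4)*(o - 4)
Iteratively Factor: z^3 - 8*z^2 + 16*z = (z - 4)*(z^2 - 4*z) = z*(z - 4)*(z - 4)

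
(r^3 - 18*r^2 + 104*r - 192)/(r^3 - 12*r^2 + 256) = (r^2 - 10*r + 24)/(r^2 - 4*r - 32)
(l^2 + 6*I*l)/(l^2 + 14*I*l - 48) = l/(l + 8*I)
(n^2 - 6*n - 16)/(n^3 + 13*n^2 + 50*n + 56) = (n - 8)/(n^2 + 11*n + 28)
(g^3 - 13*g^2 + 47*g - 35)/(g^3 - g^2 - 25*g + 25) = (g - 7)/(g + 5)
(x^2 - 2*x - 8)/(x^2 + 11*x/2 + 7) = 2*(x - 4)/(2*x + 7)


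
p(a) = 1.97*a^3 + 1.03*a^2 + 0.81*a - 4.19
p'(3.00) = 60.18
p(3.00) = 60.70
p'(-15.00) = 1299.66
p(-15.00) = -6433.34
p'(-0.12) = 0.65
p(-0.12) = -4.28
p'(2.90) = 56.49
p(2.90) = 54.87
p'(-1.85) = 17.23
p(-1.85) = -14.64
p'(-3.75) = 76.19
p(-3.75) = -96.63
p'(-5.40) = 162.02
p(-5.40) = -288.73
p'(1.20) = 11.79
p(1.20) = 1.67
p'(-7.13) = 286.57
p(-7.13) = -671.66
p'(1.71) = 21.61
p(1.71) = 10.06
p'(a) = 5.91*a^2 + 2.06*a + 0.81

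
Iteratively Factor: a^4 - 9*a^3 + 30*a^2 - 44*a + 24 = (a - 2)*(a^3 - 7*a^2 + 16*a - 12) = (a - 2)^2*(a^2 - 5*a + 6) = (a - 2)^3*(a - 3)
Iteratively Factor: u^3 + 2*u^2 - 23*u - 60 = (u - 5)*(u^2 + 7*u + 12) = (u - 5)*(u + 4)*(u + 3)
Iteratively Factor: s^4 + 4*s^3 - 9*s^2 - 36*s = (s - 3)*(s^3 + 7*s^2 + 12*s) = s*(s - 3)*(s^2 + 7*s + 12) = s*(s - 3)*(s + 4)*(s + 3)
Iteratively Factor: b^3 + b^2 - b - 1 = (b + 1)*(b^2 - 1) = (b - 1)*(b + 1)*(b + 1)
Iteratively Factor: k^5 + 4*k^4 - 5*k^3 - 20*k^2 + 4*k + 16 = (k - 1)*(k^4 + 5*k^3 - 20*k - 16) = (k - 2)*(k - 1)*(k^3 + 7*k^2 + 14*k + 8) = (k - 2)*(k - 1)*(k + 4)*(k^2 + 3*k + 2) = (k - 2)*(k - 1)*(k + 2)*(k + 4)*(k + 1)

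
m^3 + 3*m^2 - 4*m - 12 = (m - 2)*(m + 2)*(m + 3)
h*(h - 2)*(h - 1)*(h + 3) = h^4 - 7*h^2 + 6*h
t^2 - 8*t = t*(t - 8)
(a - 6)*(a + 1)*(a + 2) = a^3 - 3*a^2 - 16*a - 12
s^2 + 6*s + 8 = (s + 2)*(s + 4)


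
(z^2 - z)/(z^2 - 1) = z/(z + 1)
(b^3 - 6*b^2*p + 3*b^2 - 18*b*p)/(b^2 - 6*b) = (b^2 - 6*b*p + 3*b - 18*p)/(b - 6)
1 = 1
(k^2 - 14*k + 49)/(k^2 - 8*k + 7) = (k - 7)/(k - 1)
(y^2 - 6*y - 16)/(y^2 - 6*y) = (y^2 - 6*y - 16)/(y*(y - 6))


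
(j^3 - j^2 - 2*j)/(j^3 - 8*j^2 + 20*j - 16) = j*(j + 1)/(j^2 - 6*j + 8)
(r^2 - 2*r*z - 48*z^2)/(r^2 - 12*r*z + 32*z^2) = (-r - 6*z)/(-r + 4*z)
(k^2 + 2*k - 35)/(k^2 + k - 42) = (k - 5)/(k - 6)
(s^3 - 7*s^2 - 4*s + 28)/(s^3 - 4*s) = (s - 7)/s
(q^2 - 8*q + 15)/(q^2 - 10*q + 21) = (q - 5)/(q - 7)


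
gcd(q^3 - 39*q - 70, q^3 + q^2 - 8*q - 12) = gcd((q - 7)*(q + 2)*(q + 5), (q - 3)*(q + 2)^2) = q + 2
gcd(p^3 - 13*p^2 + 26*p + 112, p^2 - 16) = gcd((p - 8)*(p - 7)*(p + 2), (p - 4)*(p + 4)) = 1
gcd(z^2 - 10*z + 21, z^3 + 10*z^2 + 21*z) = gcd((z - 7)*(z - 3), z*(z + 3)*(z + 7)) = 1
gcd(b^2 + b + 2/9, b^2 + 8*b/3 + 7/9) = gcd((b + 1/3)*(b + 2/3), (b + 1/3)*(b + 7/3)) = b + 1/3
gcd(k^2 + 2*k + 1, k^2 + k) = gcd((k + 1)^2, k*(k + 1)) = k + 1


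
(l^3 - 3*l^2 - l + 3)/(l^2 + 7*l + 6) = (l^2 - 4*l + 3)/(l + 6)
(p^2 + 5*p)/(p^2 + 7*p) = (p + 5)/(p + 7)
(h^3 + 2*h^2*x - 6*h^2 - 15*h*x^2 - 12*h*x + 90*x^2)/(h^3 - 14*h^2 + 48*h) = (h^2 + 2*h*x - 15*x^2)/(h*(h - 8))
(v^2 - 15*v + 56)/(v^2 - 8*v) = (v - 7)/v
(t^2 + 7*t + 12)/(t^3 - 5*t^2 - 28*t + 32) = (t + 3)/(t^2 - 9*t + 8)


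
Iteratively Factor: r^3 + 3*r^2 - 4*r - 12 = (r + 3)*(r^2 - 4) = (r + 2)*(r + 3)*(r - 2)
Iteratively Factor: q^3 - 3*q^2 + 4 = (q + 1)*(q^2 - 4*q + 4) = (q - 2)*(q + 1)*(q - 2)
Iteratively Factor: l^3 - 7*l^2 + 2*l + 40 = (l - 4)*(l^2 - 3*l - 10) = (l - 4)*(l + 2)*(l - 5)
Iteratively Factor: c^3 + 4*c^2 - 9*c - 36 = (c + 3)*(c^2 + c - 12) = (c - 3)*(c + 3)*(c + 4)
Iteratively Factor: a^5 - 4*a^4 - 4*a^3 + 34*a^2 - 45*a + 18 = (a - 3)*(a^4 - a^3 - 7*a^2 + 13*a - 6) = (a - 3)*(a - 1)*(a^3 - 7*a + 6) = (a - 3)*(a - 1)^2*(a^2 + a - 6) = (a - 3)*(a - 1)^2*(a + 3)*(a - 2)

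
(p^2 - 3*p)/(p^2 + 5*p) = (p - 3)/(p + 5)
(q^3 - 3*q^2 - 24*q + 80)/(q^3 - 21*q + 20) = (q - 4)/(q - 1)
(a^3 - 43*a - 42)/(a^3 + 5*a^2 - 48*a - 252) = (a + 1)/(a + 6)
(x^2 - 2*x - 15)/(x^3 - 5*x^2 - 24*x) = (x - 5)/(x*(x - 8))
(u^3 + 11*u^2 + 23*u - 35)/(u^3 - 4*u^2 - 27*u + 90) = (u^2 + 6*u - 7)/(u^2 - 9*u + 18)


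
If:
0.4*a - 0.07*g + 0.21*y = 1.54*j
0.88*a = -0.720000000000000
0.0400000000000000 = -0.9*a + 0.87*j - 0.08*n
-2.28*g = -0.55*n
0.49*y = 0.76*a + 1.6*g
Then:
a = -0.82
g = -22.28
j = -9.29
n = -92.35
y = -74.01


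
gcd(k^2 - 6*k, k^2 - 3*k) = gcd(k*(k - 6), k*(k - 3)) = k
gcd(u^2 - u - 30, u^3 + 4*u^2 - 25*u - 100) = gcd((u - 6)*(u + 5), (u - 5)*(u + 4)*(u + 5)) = u + 5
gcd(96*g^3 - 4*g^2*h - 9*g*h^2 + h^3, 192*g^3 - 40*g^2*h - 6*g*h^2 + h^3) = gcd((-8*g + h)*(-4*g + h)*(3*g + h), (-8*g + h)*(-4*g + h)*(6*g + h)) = 32*g^2 - 12*g*h + h^2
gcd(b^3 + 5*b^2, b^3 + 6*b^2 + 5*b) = b^2 + 5*b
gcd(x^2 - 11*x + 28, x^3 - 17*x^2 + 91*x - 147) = x - 7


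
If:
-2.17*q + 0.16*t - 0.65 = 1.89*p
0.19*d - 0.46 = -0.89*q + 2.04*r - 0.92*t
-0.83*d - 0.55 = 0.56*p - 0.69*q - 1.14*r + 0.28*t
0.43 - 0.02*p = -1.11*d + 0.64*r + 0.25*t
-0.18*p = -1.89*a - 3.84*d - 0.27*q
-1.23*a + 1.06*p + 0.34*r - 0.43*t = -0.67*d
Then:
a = -0.68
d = 0.29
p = -0.56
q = 0.30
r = 0.60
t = 1.49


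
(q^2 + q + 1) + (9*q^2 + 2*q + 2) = 10*q^2 + 3*q + 3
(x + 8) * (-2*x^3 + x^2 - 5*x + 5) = -2*x^4 - 15*x^3 + 3*x^2 - 35*x + 40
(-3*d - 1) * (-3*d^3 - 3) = 9*d^4 + 3*d^3 + 9*d + 3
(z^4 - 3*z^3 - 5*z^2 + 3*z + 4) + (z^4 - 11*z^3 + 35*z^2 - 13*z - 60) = 2*z^4 - 14*z^3 + 30*z^2 - 10*z - 56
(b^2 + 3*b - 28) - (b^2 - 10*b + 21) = 13*b - 49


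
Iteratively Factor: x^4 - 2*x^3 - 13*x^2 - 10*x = (x)*(x^3 - 2*x^2 - 13*x - 10) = x*(x - 5)*(x^2 + 3*x + 2) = x*(x - 5)*(x + 2)*(x + 1)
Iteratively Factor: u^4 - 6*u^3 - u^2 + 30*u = (u + 2)*(u^3 - 8*u^2 + 15*u) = u*(u + 2)*(u^2 - 8*u + 15) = u*(u - 3)*(u + 2)*(u - 5)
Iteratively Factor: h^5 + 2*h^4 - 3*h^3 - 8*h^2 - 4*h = (h + 1)*(h^4 + h^3 - 4*h^2 - 4*h) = h*(h + 1)*(h^3 + h^2 - 4*h - 4) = h*(h + 1)^2*(h^2 - 4) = h*(h - 2)*(h + 1)^2*(h + 2)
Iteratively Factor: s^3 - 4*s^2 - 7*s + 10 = (s - 1)*(s^2 - 3*s - 10) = (s - 5)*(s - 1)*(s + 2)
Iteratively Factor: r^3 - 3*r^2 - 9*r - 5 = (r + 1)*(r^2 - 4*r - 5) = (r + 1)^2*(r - 5)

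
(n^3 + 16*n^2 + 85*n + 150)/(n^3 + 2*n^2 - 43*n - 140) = (n^2 + 11*n + 30)/(n^2 - 3*n - 28)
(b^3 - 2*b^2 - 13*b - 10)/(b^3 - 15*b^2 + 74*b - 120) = (b^2 + 3*b + 2)/(b^2 - 10*b + 24)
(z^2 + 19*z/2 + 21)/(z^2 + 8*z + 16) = (z^2 + 19*z/2 + 21)/(z^2 + 8*z + 16)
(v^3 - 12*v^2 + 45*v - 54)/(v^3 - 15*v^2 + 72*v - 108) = (v - 3)/(v - 6)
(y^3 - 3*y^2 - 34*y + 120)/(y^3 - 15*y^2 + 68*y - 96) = (y^2 + y - 30)/(y^2 - 11*y + 24)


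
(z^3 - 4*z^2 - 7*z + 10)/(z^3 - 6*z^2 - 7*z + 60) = (z^2 + z - 2)/(z^2 - z - 12)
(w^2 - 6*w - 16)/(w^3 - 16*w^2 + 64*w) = (w + 2)/(w*(w - 8))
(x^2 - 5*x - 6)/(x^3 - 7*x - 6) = (x - 6)/(x^2 - x - 6)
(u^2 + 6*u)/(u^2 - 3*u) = (u + 6)/(u - 3)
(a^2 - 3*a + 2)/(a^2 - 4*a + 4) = (a - 1)/(a - 2)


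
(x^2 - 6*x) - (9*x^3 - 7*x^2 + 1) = -9*x^3 + 8*x^2 - 6*x - 1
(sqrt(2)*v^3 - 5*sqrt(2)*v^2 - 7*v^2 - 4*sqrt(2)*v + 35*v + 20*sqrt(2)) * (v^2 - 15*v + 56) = sqrt(2)*v^5 - 20*sqrt(2)*v^4 - 7*v^4 + 140*v^3 + 127*sqrt(2)*v^3 - 917*v^2 - 200*sqrt(2)*v^2 - 524*sqrt(2)*v + 1960*v + 1120*sqrt(2)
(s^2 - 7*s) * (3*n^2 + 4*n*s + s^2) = 3*n^2*s^2 - 21*n^2*s + 4*n*s^3 - 28*n*s^2 + s^4 - 7*s^3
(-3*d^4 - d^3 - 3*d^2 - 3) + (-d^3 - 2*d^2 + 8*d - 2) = -3*d^4 - 2*d^3 - 5*d^2 + 8*d - 5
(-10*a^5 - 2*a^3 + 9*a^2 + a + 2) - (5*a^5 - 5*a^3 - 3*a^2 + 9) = -15*a^5 + 3*a^3 + 12*a^2 + a - 7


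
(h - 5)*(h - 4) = h^2 - 9*h + 20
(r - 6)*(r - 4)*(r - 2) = r^3 - 12*r^2 + 44*r - 48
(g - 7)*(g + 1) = g^2 - 6*g - 7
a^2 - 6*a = a*(a - 6)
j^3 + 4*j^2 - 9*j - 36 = (j - 3)*(j + 3)*(j + 4)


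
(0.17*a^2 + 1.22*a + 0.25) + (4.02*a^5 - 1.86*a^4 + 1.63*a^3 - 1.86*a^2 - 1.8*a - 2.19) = 4.02*a^5 - 1.86*a^4 + 1.63*a^3 - 1.69*a^2 - 0.58*a - 1.94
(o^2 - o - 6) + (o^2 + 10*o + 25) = 2*o^2 + 9*o + 19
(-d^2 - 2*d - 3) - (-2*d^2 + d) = d^2 - 3*d - 3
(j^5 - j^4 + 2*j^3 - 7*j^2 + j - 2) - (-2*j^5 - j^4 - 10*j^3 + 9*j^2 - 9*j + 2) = 3*j^5 + 12*j^3 - 16*j^2 + 10*j - 4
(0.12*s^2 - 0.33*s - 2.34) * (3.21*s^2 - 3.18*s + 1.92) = 0.3852*s^4 - 1.4409*s^3 - 6.2316*s^2 + 6.8076*s - 4.4928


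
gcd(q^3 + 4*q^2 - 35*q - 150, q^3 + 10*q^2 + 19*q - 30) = q + 5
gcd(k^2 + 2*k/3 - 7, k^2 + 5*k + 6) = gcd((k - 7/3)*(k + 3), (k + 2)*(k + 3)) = k + 3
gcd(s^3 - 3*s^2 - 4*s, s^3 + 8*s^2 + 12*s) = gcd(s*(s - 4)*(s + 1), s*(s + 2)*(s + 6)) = s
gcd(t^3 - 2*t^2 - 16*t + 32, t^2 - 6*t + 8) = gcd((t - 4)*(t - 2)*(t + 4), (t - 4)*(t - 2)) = t^2 - 6*t + 8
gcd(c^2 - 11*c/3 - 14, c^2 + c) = 1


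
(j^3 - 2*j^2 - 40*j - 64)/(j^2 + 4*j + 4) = (j^2 - 4*j - 32)/(j + 2)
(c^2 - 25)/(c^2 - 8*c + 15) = (c + 5)/(c - 3)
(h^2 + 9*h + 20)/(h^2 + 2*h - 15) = (h + 4)/(h - 3)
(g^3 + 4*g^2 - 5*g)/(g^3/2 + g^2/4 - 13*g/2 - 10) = 4*g*(g^2 + 4*g - 5)/(2*g^3 + g^2 - 26*g - 40)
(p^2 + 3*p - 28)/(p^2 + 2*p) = (p^2 + 3*p - 28)/(p*(p + 2))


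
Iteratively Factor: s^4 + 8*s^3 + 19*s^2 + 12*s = (s + 1)*(s^3 + 7*s^2 + 12*s) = s*(s + 1)*(s^2 + 7*s + 12) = s*(s + 1)*(s + 3)*(s + 4)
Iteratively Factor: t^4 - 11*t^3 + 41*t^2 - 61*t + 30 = (t - 1)*(t^3 - 10*t^2 + 31*t - 30) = (t - 3)*(t - 1)*(t^2 - 7*t + 10) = (t - 3)*(t - 2)*(t - 1)*(t - 5)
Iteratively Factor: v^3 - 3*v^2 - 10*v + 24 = (v + 3)*(v^2 - 6*v + 8) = (v - 4)*(v + 3)*(v - 2)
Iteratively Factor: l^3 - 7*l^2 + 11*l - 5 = (l - 1)*(l^2 - 6*l + 5) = (l - 5)*(l - 1)*(l - 1)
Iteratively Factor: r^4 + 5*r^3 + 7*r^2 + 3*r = (r + 1)*(r^3 + 4*r^2 + 3*r) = (r + 1)*(r + 3)*(r^2 + r) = (r + 1)^2*(r + 3)*(r)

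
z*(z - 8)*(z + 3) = z^3 - 5*z^2 - 24*z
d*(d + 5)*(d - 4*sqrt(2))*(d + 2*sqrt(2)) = d^4 - 2*sqrt(2)*d^3 + 5*d^3 - 16*d^2 - 10*sqrt(2)*d^2 - 80*d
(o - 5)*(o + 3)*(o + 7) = o^3 + 5*o^2 - 29*o - 105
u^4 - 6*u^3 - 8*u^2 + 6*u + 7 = (u - 7)*(u - 1)*(u + 1)^2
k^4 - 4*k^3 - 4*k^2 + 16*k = k*(k - 4)*(k - 2)*(k + 2)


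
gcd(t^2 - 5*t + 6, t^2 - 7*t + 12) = t - 3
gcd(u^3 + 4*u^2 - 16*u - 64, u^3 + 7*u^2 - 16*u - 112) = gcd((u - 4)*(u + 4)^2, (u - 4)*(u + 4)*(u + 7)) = u^2 - 16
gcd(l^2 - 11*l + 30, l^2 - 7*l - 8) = 1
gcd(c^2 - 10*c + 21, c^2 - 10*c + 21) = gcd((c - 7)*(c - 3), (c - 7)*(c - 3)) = c^2 - 10*c + 21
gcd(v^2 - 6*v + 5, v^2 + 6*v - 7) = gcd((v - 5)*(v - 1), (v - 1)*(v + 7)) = v - 1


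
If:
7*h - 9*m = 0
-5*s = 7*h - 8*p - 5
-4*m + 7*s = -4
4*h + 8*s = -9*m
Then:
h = 288/917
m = 32/131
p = -4549/7336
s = -396/917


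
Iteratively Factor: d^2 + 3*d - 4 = (d - 1)*(d + 4)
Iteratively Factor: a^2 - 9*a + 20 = (a - 5)*(a - 4)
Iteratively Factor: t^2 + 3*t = (t)*(t + 3)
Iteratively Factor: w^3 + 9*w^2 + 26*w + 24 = (w + 2)*(w^2 + 7*w + 12) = (w + 2)*(w + 4)*(w + 3)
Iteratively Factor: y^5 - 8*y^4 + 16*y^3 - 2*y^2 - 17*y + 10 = (y + 1)*(y^4 - 9*y^3 + 25*y^2 - 27*y + 10) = (y - 5)*(y + 1)*(y^3 - 4*y^2 + 5*y - 2) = (y - 5)*(y - 1)*(y + 1)*(y^2 - 3*y + 2) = (y - 5)*(y - 1)^2*(y + 1)*(y - 2)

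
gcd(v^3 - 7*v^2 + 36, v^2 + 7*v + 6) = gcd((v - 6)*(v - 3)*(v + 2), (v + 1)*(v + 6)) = 1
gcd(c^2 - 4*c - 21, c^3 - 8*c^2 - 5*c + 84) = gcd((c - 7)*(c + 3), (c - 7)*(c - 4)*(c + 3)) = c^2 - 4*c - 21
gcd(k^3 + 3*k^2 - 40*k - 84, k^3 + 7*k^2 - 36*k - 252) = k^2 + k - 42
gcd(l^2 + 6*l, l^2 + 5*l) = l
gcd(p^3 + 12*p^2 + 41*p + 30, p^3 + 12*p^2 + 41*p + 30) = p^3 + 12*p^2 + 41*p + 30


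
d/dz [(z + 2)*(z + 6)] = 2*z + 8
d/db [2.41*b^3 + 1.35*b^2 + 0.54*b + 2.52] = 7.23*b^2 + 2.7*b + 0.54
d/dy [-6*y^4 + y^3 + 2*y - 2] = -24*y^3 + 3*y^2 + 2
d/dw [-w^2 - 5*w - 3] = -2*w - 5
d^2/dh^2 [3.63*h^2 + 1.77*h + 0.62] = 7.26000000000000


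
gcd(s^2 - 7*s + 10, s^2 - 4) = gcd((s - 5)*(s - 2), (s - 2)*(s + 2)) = s - 2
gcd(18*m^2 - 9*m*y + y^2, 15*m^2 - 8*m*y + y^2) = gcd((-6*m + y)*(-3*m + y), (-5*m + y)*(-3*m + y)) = -3*m + y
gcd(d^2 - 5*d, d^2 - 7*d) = d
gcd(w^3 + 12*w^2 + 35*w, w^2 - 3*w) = w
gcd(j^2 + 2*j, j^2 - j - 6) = j + 2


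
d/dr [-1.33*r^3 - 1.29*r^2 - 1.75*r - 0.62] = -3.99*r^2 - 2.58*r - 1.75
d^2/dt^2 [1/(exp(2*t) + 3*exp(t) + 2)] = (2*(2*exp(t) + 3)^2*exp(t) - (4*exp(t) + 3)*(exp(2*t) + 3*exp(t) + 2))*exp(t)/(exp(2*t) + 3*exp(t) + 2)^3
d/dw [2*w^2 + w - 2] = 4*w + 1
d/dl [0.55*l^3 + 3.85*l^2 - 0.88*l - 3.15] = 1.65*l^2 + 7.7*l - 0.88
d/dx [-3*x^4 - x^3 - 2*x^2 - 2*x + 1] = -12*x^3 - 3*x^2 - 4*x - 2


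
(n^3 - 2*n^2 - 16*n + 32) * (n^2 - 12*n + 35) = n^5 - 14*n^4 + 43*n^3 + 154*n^2 - 944*n + 1120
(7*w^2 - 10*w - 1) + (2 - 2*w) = 7*w^2 - 12*w + 1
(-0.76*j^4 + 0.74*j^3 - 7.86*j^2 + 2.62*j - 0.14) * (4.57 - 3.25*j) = 2.47*j^5 - 5.8782*j^4 + 28.9268*j^3 - 44.4352*j^2 + 12.4284*j - 0.6398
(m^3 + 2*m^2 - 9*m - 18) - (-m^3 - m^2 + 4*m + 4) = 2*m^3 + 3*m^2 - 13*m - 22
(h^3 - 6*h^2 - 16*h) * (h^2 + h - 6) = h^5 - 5*h^4 - 28*h^3 + 20*h^2 + 96*h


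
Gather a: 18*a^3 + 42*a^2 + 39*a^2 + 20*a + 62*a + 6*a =18*a^3 + 81*a^2 + 88*a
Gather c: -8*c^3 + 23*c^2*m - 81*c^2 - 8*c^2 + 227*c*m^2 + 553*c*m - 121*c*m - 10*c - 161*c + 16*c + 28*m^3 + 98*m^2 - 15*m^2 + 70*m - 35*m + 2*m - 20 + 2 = -8*c^3 + c^2*(23*m - 89) + c*(227*m^2 + 432*m - 155) + 28*m^3 + 83*m^2 + 37*m - 18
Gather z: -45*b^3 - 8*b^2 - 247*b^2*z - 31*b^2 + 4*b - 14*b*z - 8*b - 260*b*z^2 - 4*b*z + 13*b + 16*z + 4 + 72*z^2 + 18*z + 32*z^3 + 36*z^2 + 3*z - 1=-45*b^3 - 39*b^2 + 9*b + 32*z^3 + z^2*(108 - 260*b) + z*(-247*b^2 - 18*b + 37) + 3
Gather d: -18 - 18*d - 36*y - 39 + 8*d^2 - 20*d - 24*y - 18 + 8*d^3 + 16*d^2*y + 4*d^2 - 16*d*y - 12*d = 8*d^3 + d^2*(16*y + 12) + d*(-16*y - 50) - 60*y - 75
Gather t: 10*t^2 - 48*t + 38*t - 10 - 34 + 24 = 10*t^2 - 10*t - 20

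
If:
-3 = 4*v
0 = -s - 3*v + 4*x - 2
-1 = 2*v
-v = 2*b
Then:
No Solution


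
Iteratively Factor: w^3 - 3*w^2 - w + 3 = (w + 1)*(w^2 - 4*w + 3) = (w - 1)*(w + 1)*(w - 3)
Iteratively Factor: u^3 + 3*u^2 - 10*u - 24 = (u + 4)*(u^2 - u - 6) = (u - 3)*(u + 4)*(u + 2)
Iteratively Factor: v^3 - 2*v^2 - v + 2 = (v - 1)*(v^2 - v - 2) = (v - 2)*(v - 1)*(v + 1)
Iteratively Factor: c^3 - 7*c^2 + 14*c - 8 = (c - 1)*(c^2 - 6*c + 8) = (c - 4)*(c - 1)*(c - 2)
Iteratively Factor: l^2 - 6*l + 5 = (l - 1)*(l - 5)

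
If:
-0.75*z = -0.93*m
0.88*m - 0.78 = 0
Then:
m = 0.89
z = 1.10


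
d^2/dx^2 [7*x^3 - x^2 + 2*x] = 42*x - 2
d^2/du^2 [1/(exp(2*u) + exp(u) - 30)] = (2*(2*exp(u) + 1)^2*exp(u) - (4*exp(u) + 1)*(exp(2*u) + exp(u) - 30))*exp(u)/(exp(2*u) + exp(u) - 30)^3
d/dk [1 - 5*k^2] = -10*k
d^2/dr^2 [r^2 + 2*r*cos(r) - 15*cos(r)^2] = -2*r*cos(r) - 60*sin(r)^2 - 4*sin(r) + 32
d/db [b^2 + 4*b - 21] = 2*b + 4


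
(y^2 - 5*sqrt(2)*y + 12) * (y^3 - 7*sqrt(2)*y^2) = y^5 - 12*sqrt(2)*y^4 + 82*y^3 - 84*sqrt(2)*y^2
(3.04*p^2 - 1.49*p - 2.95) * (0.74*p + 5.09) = 2.2496*p^3 + 14.371*p^2 - 9.7671*p - 15.0155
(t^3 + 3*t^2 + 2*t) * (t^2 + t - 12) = t^5 + 4*t^4 - 7*t^3 - 34*t^2 - 24*t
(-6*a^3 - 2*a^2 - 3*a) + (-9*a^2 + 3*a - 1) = -6*a^3 - 11*a^2 - 1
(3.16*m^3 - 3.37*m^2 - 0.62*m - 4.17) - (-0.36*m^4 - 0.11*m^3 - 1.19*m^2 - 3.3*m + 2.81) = 0.36*m^4 + 3.27*m^3 - 2.18*m^2 + 2.68*m - 6.98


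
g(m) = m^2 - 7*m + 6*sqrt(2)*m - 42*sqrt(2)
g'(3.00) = 7.49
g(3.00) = -45.94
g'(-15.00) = -28.51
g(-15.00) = 143.32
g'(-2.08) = -2.67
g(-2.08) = -58.16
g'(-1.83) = -2.17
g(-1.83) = -58.77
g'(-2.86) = -4.23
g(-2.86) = -55.47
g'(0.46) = 2.41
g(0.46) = -58.50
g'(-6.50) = -11.51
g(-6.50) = -26.80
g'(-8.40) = -15.31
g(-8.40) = -1.31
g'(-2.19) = -2.89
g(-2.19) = -57.85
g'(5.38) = 12.25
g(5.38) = -22.46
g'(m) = 2*m - 7 + 6*sqrt(2)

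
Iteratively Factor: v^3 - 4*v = (v - 2)*(v^2 + 2*v) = v*(v - 2)*(v + 2)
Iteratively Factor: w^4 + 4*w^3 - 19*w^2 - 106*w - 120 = (w + 4)*(w^3 - 19*w - 30) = (w + 3)*(w + 4)*(w^2 - 3*w - 10) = (w + 2)*(w + 3)*(w + 4)*(w - 5)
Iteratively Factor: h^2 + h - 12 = (h + 4)*(h - 3)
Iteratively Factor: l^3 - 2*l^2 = (l)*(l^2 - 2*l) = l^2*(l - 2)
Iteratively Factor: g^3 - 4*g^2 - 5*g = (g)*(g^2 - 4*g - 5) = g*(g + 1)*(g - 5)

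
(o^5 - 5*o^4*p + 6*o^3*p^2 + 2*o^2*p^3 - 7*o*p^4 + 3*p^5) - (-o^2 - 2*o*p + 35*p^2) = o^5 - 5*o^4*p + 6*o^3*p^2 + 2*o^2*p^3 + o^2 - 7*o*p^4 + 2*o*p + 3*p^5 - 35*p^2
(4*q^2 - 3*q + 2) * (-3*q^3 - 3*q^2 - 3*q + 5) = -12*q^5 - 3*q^4 - 9*q^3 + 23*q^2 - 21*q + 10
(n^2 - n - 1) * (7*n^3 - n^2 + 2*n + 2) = 7*n^5 - 8*n^4 - 4*n^3 + n^2 - 4*n - 2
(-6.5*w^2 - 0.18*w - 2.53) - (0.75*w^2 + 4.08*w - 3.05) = -7.25*w^2 - 4.26*w + 0.52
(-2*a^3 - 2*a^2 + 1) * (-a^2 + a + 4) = 2*a^5 - 10*a^3 - 9*a^2 + a + 4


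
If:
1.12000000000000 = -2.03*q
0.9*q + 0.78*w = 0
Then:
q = -0.55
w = 0.64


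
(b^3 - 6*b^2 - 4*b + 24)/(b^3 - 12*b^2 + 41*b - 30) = (b^2 - 4)/(b^2 - 6*b + 5)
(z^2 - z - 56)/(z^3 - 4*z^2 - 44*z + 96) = (z + 7)/(z^2 + 4*z - 12)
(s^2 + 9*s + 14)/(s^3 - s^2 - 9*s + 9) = (s^2 + 9*s + 14)/(s^3 - s^2 - 9*s + 9)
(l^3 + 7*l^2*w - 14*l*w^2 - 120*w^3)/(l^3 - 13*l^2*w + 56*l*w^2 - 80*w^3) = (l^2 + 11*l*w + 30*w^2)/(l^2 - 9*l*w + 20*w^2)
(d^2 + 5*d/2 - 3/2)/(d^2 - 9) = (d - 1/2)/(d - 3)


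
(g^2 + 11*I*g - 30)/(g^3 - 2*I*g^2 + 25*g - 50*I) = (g + 6*I)/(g^2 - 7*I*g - 10)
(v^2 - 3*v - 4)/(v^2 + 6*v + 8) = (v^2 - 3*v - 4)/(v^2 + 6*v + 8)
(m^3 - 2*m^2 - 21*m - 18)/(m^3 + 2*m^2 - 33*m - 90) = (m + 1)/(m + 5)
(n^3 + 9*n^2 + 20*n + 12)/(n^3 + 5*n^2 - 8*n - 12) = (n + 2)/(n - 2)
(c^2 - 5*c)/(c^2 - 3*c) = (c - 5)/(c - 3)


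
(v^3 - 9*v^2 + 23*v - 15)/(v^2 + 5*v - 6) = (v^2 - 8*v + 15)/(v + 6)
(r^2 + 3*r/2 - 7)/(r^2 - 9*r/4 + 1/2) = 2*(2*r + 7)/(4*r - 1)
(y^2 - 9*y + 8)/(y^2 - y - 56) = (y - 1)/(y + 7)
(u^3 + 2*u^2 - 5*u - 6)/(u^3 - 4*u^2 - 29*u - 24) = (u - 2)/(u - 8)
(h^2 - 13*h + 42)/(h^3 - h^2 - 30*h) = (h - 7)/(h*(h + 5))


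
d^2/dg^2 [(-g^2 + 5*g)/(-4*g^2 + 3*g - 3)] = 8*(-17*g^3 - 9*g^2 + 45*g - 9)/(64*g^6 - 144*g^5 + 252*g^4 - 243*g^3 + 189*g^2 - 81*g + 27)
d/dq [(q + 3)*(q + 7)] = 2*q + 10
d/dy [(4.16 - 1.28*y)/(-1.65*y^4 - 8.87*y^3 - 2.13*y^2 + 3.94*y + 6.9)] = (-6.336*y^4 + 4.7488*y^3 + 107.9712*y^2 + 17.7216*y - 25.2224)/(2.7225*y^8 + 29.271*y^7 + 85.7059*y^6 + 24.7842*y^5 - 88.1287*y^4 - 139.1904*y^3 - 13.8704*y^2 + 54.372*y + 47.61)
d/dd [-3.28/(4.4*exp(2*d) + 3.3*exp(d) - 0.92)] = (28.864*exp(d) + 10.824)*exp(d)/(4.4*exp(2*d) + 3.3*exp(d) - 0.92)^2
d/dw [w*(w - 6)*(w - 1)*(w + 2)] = 4*w^3 - 15*w^2 - 16*w + 12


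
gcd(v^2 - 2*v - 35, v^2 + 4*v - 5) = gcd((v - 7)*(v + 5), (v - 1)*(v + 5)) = v + 5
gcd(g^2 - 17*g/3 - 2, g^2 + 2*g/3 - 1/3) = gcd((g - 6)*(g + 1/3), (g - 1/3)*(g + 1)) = 1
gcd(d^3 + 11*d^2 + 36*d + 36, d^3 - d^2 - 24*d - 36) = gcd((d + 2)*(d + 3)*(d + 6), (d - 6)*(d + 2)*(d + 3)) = d^2 + 5*d + 6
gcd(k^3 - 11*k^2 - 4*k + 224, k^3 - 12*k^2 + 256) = k^2 - 4*k - 32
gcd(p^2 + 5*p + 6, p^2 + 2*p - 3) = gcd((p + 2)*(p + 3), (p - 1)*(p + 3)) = p + 3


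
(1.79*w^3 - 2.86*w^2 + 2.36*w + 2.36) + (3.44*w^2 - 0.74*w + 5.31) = 1.79*w^3 + 0.58*w^2 + 1.62*w + 7.67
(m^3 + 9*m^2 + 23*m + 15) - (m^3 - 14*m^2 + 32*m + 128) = 23*m^2 - 9*m - 113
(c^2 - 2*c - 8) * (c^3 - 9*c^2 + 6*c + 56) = c^5 - 11*c^4 + 16*c^3 + 116*c^2 - 160*c - 448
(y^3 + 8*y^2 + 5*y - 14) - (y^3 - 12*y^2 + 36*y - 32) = 20*y^2 - 31*y + 18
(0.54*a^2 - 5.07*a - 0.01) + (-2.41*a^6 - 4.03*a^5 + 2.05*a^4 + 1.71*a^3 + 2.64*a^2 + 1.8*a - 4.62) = -2.41*a^6 - 4.03*a^5 + 2.05*a^4 + 1.71*a^3 + 3.18*a^2 - 3.27*a - 4.63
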